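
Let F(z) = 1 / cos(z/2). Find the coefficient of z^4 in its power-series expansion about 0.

Write the quotient as an unknown series and match coefficients against numerator = denominator · series.
[z^0] = 1;  [z^1] = 0;  [z^2] = 1/8;  [z^3] = 0;  [z^4] = 5/384.

5/384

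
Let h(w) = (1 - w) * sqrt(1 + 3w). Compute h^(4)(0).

-1863/16

Distribute the polynomial across the series and collect like powers.
The coefficient of w^4 in the expansion is -621/128, so h^(4)(0) = 4! * (-621/128) = -1863/16.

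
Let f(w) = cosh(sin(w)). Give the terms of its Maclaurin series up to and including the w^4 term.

Plug the Maclaurin series of the inner function into that of the outer and collect terms.
[w^0] = 1;  [w^1] = 0;  [w^2] = 1/2;  [w^3] = 0;  [w^4] = -1/8.

-w^4/8 + w^2/2 + 1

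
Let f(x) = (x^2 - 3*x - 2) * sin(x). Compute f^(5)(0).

-22

Multiply each power in the prefactor through the base expansion.
From the series, [x^5] f = -11/60; multiply by 5! = 120 to get -22.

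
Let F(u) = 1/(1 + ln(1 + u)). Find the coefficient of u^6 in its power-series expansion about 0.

Compose series: expand the inner function first, then feed it into the outer expansion.
[u^0] = 1;  [u^1] = -1;  [u^2] = 3/2;  [u^3] = -7/3;  [u^4] = 11/3;  [u^5] = -347/60;  [u^6] = 3289/360.
So c_6 = F^(6)(0)/6! = 3289/360.

3289/360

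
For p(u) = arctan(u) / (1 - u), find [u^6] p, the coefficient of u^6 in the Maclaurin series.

Use 1/(1 - r) = Σ r^k on the denominator, then take the Cauchy product.
p(0) = 0
p′(0) = 1
p′′(0) = 2
p′′′(0) = 4
p^(4)(0) = 16
p^(5)(0) = 104
p^(6)(0) = 624
So c_6 = p^(6)(0)/6! = 13/15.

13/15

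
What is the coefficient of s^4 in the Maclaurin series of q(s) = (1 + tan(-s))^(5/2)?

Plug the Maclaurin series of the inner function into that of the outer and collect terms.
q(0) = 1
q′(0) = -5/2
q′′(0) = 15/4
q′′′(0) = -55/8
q^(4)(0) = 465/16
Dividing each by k! gives the coefficients c_0, ..., c_4.

155/128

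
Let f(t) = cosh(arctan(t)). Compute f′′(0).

1

Plug the Maclaurin series of the inner function into that of the outer and collect terms.
From the series, [t^2] f = 1/2; multiply by 2! = 2 to get 1.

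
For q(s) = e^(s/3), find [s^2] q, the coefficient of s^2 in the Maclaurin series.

[s^0] = 1;  [s^1] = 1/3;  [s^2] = 1/18.

1/18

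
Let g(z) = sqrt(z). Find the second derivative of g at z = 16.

The coefficient of (z - 16)^2 in the expansion is -1/512, so g′′(16) = 2! * (-1/512) = -1/256.

-1/256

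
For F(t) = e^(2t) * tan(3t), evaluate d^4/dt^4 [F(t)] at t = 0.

Expand each factor separately, then convolve coefficients.
From the series, [t^4] F = 22; multiply by 4! = 24 to get 528.

528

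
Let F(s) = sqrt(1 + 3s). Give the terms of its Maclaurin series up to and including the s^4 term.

-405*s^4/128 + 27*s^3/16 - 9*s^2/8 + 3*s/2 + 1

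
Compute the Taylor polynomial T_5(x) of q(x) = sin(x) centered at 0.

x^5/120 - x^3/6 + x

[x^0] = 0;  [x^1] = 1;  [x^2] = 0;  [x^3] = -1/6;  [x^4] = 0;  [x^5] = 1/120.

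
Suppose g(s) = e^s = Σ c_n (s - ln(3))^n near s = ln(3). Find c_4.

g(ln(3)) = 3
g′(ln(3)) = 3
g′′(ln(3)) = 3
g′′′(ln(3)) = 3
g^(4)(ln(3)) = 3

1/8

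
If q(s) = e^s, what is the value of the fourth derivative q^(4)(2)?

The coefficient of (s - 2)^4 in the expansion is e^(2)/24, so q^(4)(2) = 4! * (e^(2)/24) = e^(2).

e^(2)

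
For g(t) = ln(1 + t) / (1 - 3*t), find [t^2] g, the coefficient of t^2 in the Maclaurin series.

Use 1/(1 - r) = Σ r^k on the denominator, then take the Cauchy product.
g(0) = 0
g′(0) = 1
g′′(0) = 5
Dividing each by k! gives the coefficients c_0, ..., c_2.

5/2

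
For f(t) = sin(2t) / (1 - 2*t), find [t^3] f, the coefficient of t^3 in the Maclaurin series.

Use 1/(1 - r) = Σ r^k on the denominator, then take the Cauchy product.
f(0) = 0
f′(0) = 2
f′′(0) = 8
f′′′(0) = 40
So c_3 = f′′′(0)/3! = 20/3.

20/3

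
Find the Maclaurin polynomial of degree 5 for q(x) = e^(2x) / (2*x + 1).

-176*x^5/15 + 6*x^4 - 8*x^3/3 + 2*x^2 + 1

Multiply the numerator's expansion by the denominator's geometric series.
[x^0] = 1;  [x^1] = 0;  [x^2] = 2;  [x^3] = -8/3;  [x^4] = 6;  [x^5] = -176/15.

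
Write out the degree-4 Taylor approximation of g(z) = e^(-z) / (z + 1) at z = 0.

Expand 1/(denominator) as a geometric series and multiply by the numerator's series.
g(0) = 1
g′(0) = -2
g′′(0) = 5
g′′′(0) = -16
g^(4)(0) = 65
Then c_k = g^(k)(0)/k! gives each Taylor coefficient.

65*z^4/24 - 8*z^3/3 + 5*z^2/2 - 2*z + 1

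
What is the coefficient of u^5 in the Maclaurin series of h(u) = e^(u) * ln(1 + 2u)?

Multiply the two series term by term and collect like powers.
So c_5 = h^(5)(0)/5! = 209/60.

209/60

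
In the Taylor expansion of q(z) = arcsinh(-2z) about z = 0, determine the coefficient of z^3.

4/3

[z^0] = 0;  [z^1] = -2;  [z^2] = 0;  [z^3] = 4/3.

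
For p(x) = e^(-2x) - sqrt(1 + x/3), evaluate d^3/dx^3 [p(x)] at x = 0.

-577/72

Add the two expansions coefficient-wise.
The coefficient of x^3 in the expansion is -577/432, so p′′′(0) = 3! * (-577/432) = -577/72.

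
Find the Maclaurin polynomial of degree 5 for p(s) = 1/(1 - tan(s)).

Compose series: expand the inner function first, then feed it into the outer expansion.
p(0) = 1
p′(0) = 1
p′′(0) = 2
p′′′(0) = 8
p^(4)(0) = 40
p^(5)(0) = 256
The Taylor polynomial is Σ p^(k)(0)/k! · s^k.

32*s^5/15 + 5*s^4/3 + 4*s^3/3 + s^2 + s + 1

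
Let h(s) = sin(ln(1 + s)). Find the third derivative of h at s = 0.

1

Substitute the inner expansion into the outer series and collect powers.
From the series, [s^3] h = 1/6; multiply by 3! = 6 to get 1.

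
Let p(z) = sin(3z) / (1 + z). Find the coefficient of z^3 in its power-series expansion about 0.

Expand each factor separately, then convolve coefficients.

-3/2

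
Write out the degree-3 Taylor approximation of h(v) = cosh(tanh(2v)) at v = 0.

2*v^2 + 1

Compose series: expand the inner function first, then feed it into the outer expansion.
h(0) = 1
h′(0) = 0
h′′(0) = 4
h′′′(0) = 0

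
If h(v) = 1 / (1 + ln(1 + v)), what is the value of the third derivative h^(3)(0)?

Write 1/(1+u) = 1 - u + u^2 - u^3 + ... and substitute the series for u.
From the series, [v^3] h = -7/3; multiply by 3! = 6 to get -14.

-14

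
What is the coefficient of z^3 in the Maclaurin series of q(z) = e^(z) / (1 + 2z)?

-29/6

Expand each factor separately, then convolve coefficients.
q(0) = 1
q′(0) = -1
q′′(0) = 5
q′′′(0) = -29
So c_3 = q′′′(0)/3! = -29/6.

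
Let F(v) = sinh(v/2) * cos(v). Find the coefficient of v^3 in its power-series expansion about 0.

Expand each factor separately, then convolve coefficients.
F(0) = 0
F′(0) = 1/2
F′′(0) = 0
F′′′(0) = -11/8

-11/48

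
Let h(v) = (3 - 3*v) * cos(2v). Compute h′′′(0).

Distribute the polynomial across the series and collect like powers.
From the series, [v^3] h = 6; multiply by 3! = 6 to get 36.

36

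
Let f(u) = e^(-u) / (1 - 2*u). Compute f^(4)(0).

Multiply the numerator's expansion by the denominator's geometric series.
The coefficient of u^4 in the expansion is 233/24, so f^(4)(0) = 4! * (233/24) = 233.

233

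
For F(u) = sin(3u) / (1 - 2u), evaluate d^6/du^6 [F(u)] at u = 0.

46116

Multiply the two series term by term and collect like powers.
From the series, [u^6] F = 1281/20; multiply by 6! = 720 to get 46116.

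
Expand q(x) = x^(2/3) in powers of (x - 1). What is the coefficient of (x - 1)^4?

-7/243

q(1) = 1
q′(1) = 2/3
q′′(1) = -2/9
q′′′(1) = 8/27
q^(4)(1) = -56/81
Dividing each by k! gives the coefficients c_0, ..., c_4.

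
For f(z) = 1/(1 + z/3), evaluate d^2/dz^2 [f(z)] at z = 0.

From the series, [z^2] f = 1/9; multiply by 2! = 2 to get 2/9.

2/9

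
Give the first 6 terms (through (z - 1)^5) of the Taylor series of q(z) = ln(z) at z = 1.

(z - 1)^5/5 - (z - 1)^4/4 + (z - 1)^3/3 - (z - 1)^2/2 + (z - 1)

[(z - 1)^0] = 0;  [(z - 1)^1] = 1;  [(z - 1)^2] = -1/2;  [(z - 1)^3] = 1/3;  [(z - 1)^4] = -1/4;  [(z - 1)^5] = 1/5.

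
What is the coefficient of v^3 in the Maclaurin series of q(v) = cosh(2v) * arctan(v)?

Write out both Maclaurin series and multiply, keeping only the needed powers.
q(0) = 0
q′(0) = 1
q′′(0) = 0
q′′′(0) = 10
Then c_k = q^(k)(0)/k! gives each Taylor coefficient.

5/3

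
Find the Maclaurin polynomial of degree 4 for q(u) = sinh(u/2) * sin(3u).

Write out both Maclaurin series and multiply, keeping only the needed powers.
q(0) = 0
q′(0) = 0
q′′(0) = 3
q′′′(0) = 0
q^(4)(0) = -105/2
Then c_k = q^(k)(0)/k! gives each Taylor coefficient.

-35*u^4/16 + 3*u^2/2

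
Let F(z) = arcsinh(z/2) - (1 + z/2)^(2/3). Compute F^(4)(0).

Add the two expansions coefficient-wise.
The coefficient of z^4 in the expansion is 7/3888, so F^(4)(0) = 4! * (7/3888) = 7/162.

7/162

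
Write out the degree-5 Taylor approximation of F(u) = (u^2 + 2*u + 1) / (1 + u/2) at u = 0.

-u^5/32 + u^4/16 - u^3/8 + u^2/4 + 3*u/2 + 1

Multiply each power in the prefactor through the base expansion.
F(0) = 1
F′(0) = 3/2
F′′(0) = 1/2
F′′′(0) = -3/4
F^(4)(0) = 3/2
F^(5)(0) = -15/4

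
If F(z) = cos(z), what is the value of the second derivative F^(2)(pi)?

The coefficient of (z - pi)^2 in the expansion is 1/2, so F′′(pi) = 2! * (1/2) = 1.

1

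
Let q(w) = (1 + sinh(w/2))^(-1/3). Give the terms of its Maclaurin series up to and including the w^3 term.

Compose series: expand the inner function first, then feed it into the outer expansion.
q(0) = 1
q′(0) = -1/6
q′′(0) = 1/9
q′′′(0) = -37/216

-37*w^3/1296 + w^2/18 - w/6 + 1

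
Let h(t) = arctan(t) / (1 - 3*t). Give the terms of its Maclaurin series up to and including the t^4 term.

26*t^4 + 26*t^3/3 + 3*t^2 + t

Expand 1/(denominator) as a geometric series and multiply by the numerator's series.
h(0) = 0
h′(0) = 1
h′′(0) = 6
h′′′(0) = 52
h^(4)(0) = 624
The Taylor polynomial is Σ h^(k)(0)/k! · t^k.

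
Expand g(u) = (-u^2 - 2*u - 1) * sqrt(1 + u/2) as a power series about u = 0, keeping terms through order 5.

-31*u^5/8192 + 37*u^4/2048 - 25*u^3/128 - 47*u^2/32 - 9*u/4 - 1

Multiply each power in the prefactor through the base expansion.
[u^0] = -1;  [u^1] = -9/4;  [u^2] = -47/32;  [u^3] = -25/128;  [u^4] = 37/2048;  [u^5] = -31/8192.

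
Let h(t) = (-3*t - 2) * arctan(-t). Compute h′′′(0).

-4

Multiply each power in the prefactor through the base expansion.
From the series, [t^3] h = -2/3; multiply by 3! = 6 to get -4.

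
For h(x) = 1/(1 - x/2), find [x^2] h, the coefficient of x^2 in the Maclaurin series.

h(0) = 1
h′(0) = 1/2
h′′(0) = 1/2
So c_2 = h′′(0)/2! = 1/4.

1/4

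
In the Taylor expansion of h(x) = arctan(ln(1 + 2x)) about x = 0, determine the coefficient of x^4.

4

Let u equal the inner series; expand the outer function in u and truncate.
h(0) = 0
h′(0) = 2
h′′(0) = -4
h′′′(0) = 0
h^(4)(0) = 96
So c_4 = h^(4)(0)/4! = 4.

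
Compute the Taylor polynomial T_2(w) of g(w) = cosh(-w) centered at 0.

w^2/2 + 1

g(0) = 1
g′(0) = 0
g′′(0) = 1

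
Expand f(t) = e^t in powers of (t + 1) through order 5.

(t + 1)^5*e^(-1)/120 + (t + 1)^4*e^(-1)/24 + (t + 1)^3*e^(-1)/6 + (t + 1)^2*e^(-1)/2 + (t + 1)*e^(-1) + e^(-1)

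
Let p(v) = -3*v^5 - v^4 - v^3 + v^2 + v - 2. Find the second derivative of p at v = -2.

From the series, [(v + 2)^2] p = 223; multiply by 2! = 2 to get 446.

446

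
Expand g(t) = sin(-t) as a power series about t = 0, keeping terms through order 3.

g(0) = 0
g′(0) = -1
g′′(0) = 0
g′′′(0) = 1

t^3/6 - t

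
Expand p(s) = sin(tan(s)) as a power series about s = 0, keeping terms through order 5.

Plug the Maclaurin series of the inner function into that of the outer and collect terms.
p(0) = 0
p′(0) = 1
p′′(0) = 0
p′′′(0) = 1
p^(4)(0) = 0
p^(5)(0) = -3
The Taylor polynomial is Σ p^(k)(0)/k! · s^k.

-s^5/40 + s^3/6 + s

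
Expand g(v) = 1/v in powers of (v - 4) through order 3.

Differentiate repeatedly and evaluate at the center.
g(4) = 1/4
g′(4) = -1/16
g′′(4) = 1/32
g′′′(4) = -3/128
The Taylor polynomial is Σ g^(k)(4)/k! · (v - 4)^k.

-(v - 4)^3/256 + (v - 4)^2/64 - (v - 4)/16 + 1/4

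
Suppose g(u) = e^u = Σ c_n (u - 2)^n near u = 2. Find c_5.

e^(2)/120

[(u - 2)^0] = e^(2);  [(u - 2)^1] = e^(2);  [(u - 2)^2] = e^(2)/2;  [(u - 2)^3] = e^(2)/6;  [(u - 2)^4] = e^(2)/24;  [(u - 2)^5] = e^(2)/120.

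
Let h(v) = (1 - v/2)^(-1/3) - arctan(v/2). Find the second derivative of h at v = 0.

Combine the two series term by term.
From the series, [v^2] h = 1/18; multiply by 2! = 2 to get 1/9.

1/9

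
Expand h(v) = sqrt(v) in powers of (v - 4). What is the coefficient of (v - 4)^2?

Compute the successive derivatives at the expansion point and divide by k!.
[(v - 4)^0] = 2;  [(v - 4)^1] = 1/4;  [(v - 4)^2] = -1/64.

-1/64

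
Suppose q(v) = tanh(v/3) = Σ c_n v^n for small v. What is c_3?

q(0) = 0
q′(0) = 1/3
q′′(0) = 0
q′′′(0) = -2/27
So c_3 = q′′′(0)/3! = -1/81.

-1/81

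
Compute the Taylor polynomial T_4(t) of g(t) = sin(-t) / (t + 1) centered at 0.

Expand 1/(denominator) as a geometric series and multiply by the numerator's series.
g(0) = 0
g′(0) = -1
g′′(0) = 2
g′′′(0) = -5
g^(4)(0) = 20
Dividing each by k! gives the coefficients c_0, ..., c_4.

5*t^4/6 - 5*t^3/6 + t^2 - t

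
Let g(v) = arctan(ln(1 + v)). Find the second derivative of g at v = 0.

-1

Let u equal the inner series; expand the outer function in u and truncate.
The coefficient of v^2 in the expansion is -1/2, so g′′(0) = 2! * (-1/2) = -1.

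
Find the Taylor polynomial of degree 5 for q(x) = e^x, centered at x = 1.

e*(x - 1)^5/120 + e*(x - 1)^4/24 + e*(x - 1)^3/6 + e*(x - 1)^2/2 + e*(x - 1) + e

q(1) = e
q′(1) = e
q′′(1) = e
q′′′(1) = e
q^(4)(1) = e
q^(5)(1) = e
Dividing each by k! gives the coefficients c_0, ..., c_5.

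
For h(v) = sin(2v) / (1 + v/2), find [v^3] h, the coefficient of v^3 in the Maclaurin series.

-5/6

Expand each factor separately, then convolve coefficients.
h(0) = 0
h′(0) = 2
h′′(0) = -2
h′′′(0) = -5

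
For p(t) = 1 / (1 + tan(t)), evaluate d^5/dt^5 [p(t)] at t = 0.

-256

Use the geometric series for the reciprocal, then substitute.
The coefficient of t^5 in the expansion is -32/15, so p^(5)(0) = 5! * (-32/15) = -256.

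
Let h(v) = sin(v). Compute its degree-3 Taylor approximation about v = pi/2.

Apply the Taylor formula c_k = f^(k)(a)/k!.
h(pi/2) = 1
h′(pi/2) = 0
h′′(pi/2) = -1
h′′′(pi/2) = 0

1 - (v - pi/2)^2/2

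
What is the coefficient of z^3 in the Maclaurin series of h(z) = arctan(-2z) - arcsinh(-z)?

Expand each term separately and add.
h(0) = 0
h′(0) = -1
h′′(0) = 0
h′′′(0) = 15
So c_3 = h′′′(0)/3! = 5/2.

5/2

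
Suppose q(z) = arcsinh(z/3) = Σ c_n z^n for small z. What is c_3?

Differentiate repeatedly and evaluate at the center.
q(0) = 0
q′(0) = 1/3
q′′(0) = 0
q′′′(0) = -1/27
Then c_k = q^(k)(0)/k! gives each Taylor coefficient.

-1/162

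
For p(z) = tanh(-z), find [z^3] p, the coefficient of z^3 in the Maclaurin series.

1/3

p(0) = 0
p′(0) = -1
p′′(0) = 0
p′′′(0) = 2
So c_3 = p′′′(0)/3! = 1/3.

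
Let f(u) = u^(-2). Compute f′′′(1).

Differentiate repeatedly and evaluate at the center.
The coefficient of (u - 1)^3 in the expansion is -4, so f′′′(1) = 3! * (-4) = -24.

-24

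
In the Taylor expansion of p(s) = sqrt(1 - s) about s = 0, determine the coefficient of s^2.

-1/8

p(0) = 1
p′(0) = -1/2
p′′(0) = -1/4
Dividing each by k! gives the coefficients c_0, ..., c_2.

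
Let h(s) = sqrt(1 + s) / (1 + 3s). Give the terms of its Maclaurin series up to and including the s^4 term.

8467*s^4/128 - 353*s^3/16 + 59*s^2/8 - 5*s/2 + 1

Write out both Maclaurin series and multiply, keeping only the needed powers.
[s^0] = 1;  [s^1] = -5/2;  [s^2] = 59/8;  [s^3] = -353/16;  [s^4] = 8467/128.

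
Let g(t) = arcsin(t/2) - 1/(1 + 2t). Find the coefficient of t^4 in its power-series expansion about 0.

-16

Expand each term separately and add.
g(0) = -1
g′(0) = 5/2
g′′(0) = -8
g′′′(0) = 385/8
g^(4)(0) = -384
So c_4 = g^(4)(0)/4! = -16.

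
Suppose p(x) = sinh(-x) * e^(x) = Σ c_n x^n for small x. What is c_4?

Write out both Maclaurin series and multiply, keeping only the needed powers.
p(0) = 0
p′(0) = -1
p′′(0) = -2
p′′′(0) = -4
p^(4)(0) = -8

-1/3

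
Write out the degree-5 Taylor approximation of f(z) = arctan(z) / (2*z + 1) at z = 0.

223*z^5/15 - 22*z^4/3 + 11*z^3/3 - 2*z^2 + z

Use 1/(1 - r) = Σ r^k on the denominator, then take the Cauchy product.
[z^0] = 0;  [z^1] = 1;  [z^2] = -2;  [z^3] = 11/3;  [z^4] = -22/3;  [z^5] = 223/15.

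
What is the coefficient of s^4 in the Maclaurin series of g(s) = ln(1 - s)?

-1/4

Compute the successive derivatives at the expansion point and divide by k!.
[s^0] = 0;  [s^1] = -1;  [s^2] = -1/2;  [s^3] = -1/3;  [s^4] = -1/4.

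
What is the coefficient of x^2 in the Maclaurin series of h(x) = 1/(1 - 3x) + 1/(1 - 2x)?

Add the two expansions coefficient-wise.
h(0) = 2
h′(0) = 5
h′′(0) = 26
So c_2 = h′′(0)/2! = 13.

13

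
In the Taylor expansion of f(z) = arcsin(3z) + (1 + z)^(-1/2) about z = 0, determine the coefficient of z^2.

3/8

Expand each term separately and add.
[z^0] = 1;  [z^1] = 5/2;  [z^2] = 3/8.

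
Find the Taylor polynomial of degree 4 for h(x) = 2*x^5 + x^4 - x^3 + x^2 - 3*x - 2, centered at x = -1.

-9*(x + 1)^4 + 15*(x + 1)^3 - 10*(x + 1)^2 - 2*(x + 1) + 2

[(x + 1)^0] = 2;  [(x + 1)^1] = -2;  [(x + 1)^2] = -10;  [(x + 1)^3] = 15;  [(x + 1)^4] = -9.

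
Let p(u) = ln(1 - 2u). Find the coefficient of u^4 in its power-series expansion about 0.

-4

c_4 = p^(4)(0)/4! = -4.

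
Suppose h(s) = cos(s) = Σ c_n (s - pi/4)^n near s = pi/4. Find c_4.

h(pi/4) = sqrt(2)/2
h′(pi/4) = -sqrt(2)/2
h′′(pi/4) = -sqrt(2)/2
h′′′(pi/4) = sqrt(2)/2
h^(4)(pi/4) = sqrt(2)/2
Dividing each by k! gives the coefficients c_0, ..., c_4.

sqrt(2)/48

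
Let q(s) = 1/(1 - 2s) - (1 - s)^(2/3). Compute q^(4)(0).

Add the two expansions coefficient-wise.
The coefficient of s^4 in the expansion is 3895/243, so q^(4)(0) = 4! * (3895/243) = 31160/81.

31160/81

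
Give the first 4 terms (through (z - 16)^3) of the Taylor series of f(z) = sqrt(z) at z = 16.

f(16) = 4
f′(16) = 1/8
f′′(16) = -1/256
f′′′(16) = 3/8192
Dividing each by k! gives the coefficients c_0, ..., c_3.

(z - 16)^3/16384 - (z - 16)^2/512 + (z - 16)/8 + 4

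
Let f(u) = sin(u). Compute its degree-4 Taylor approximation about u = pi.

(u - pi)^3/6 - (u - pi)

Use the known series and substitute for the argument.
f(pi) = 0
f′(pi) = -1
f′′(pi) = 0
f′′′(pi) = 1
f^(4)(pi) = 0
Dividing each by k! gives the coefficients c_0, ..., c_4.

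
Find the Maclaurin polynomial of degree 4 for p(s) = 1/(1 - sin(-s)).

2*s^4/3 - 5*s^3/6 + s^2 - s + 1

Plug the Maclaurin series of the inner function into that of the outer and collect terms.
p(0) = 1
p′(0) = -1
p′′(0) = 2
p′′′(0) = -5
p^(4)(0) = 16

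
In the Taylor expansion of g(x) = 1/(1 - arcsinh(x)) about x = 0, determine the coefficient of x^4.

Plug the Maclaurin series of the inner function into that of the outer and collect terms.
g(0) = 1
g′(0) = 1
g′′(0) = 2
g′′′(0) = 5
g^(4)(0) = 16

2/3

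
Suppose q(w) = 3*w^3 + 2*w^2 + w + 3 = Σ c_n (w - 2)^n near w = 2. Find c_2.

q(2) = 37
q′(2) = 45
q′′(2) = 40
So c_2 = q′′(2)/2! = 20.

20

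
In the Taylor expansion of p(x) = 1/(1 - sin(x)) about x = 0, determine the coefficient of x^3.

5/6

Let u equal the inner series; expand the outer function in u and truncate.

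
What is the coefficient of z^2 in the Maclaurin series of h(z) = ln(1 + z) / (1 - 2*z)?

Multiply the numerator's expansion by the denominator's geometric series.

3/2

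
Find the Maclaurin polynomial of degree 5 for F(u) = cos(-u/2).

Apply the Taylor formula c_k = f^(k)(a)/k!.

u^4/384 - u^2/8 + 1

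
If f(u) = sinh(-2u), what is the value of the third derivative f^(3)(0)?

-8

From the series, [u^3] f = -4/3; multiply by 3! = 6 to get -8.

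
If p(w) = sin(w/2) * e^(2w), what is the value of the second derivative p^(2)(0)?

Multiply the two series term by term and collect like powers.
From the series, [w^2] p = 1; multiply by 2! = 2 to get 2.

2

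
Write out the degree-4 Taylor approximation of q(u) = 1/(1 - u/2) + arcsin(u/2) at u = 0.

Combine the two series term by term.
[u^0] = 1;  [u^1] = 1;  [u^2] = 1/4;  [u^3] = 7/48;  [u^4] = 1/16.

u^4/16 + 7*u^3/48 + u^2/4 + u + 1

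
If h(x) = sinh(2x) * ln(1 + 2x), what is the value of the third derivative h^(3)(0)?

Multiply the two series term by term and collect like powers.
From the series, [x^3] h = -4; multiply by 3! = 6 to get -24.

-24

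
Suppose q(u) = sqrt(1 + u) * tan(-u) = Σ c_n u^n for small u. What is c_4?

Take the Cauchy product of the two expansions.
q(0) = 0
q′(0) = -1
q′′(0) = -1
q′′′(0) = -5/4
q^(4)(0) = -11/2
So c_4 = q^(4)(0)/4! = -11/48.

-11/48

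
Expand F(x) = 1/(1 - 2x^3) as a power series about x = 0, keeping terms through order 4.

Compute the successive derivatives at the expansion point and divide by k!.

2*x^3 + 1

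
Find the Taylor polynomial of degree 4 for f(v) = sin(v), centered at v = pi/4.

f(pi/4) = sqrt(2)/2
f′(pi/4) = sqrt(2)/2
f′′(pi/4) = -sqrt(2)/2
f′′′(pi/4) = -sqrt(2)/2
f^(4)(pi/4) = sqrt(2)/2

sqrt(2)*(v - pi/4)^4/48 - sqrt(2)*(v - pi/4)^3/12 - sqrt(2)*(v - pi/4)^2/4 + sqrt(2)*(v - pi/4)/2 + sqrt(2)/2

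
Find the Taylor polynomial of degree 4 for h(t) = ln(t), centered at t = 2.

-(t - 2)^4/64 + (t - 2)^3/24 - (t - 2)^2/8 + (t - 2)/2 + ln(2)

Apply the Taylor formula c_k = f^(k)(a)/k!.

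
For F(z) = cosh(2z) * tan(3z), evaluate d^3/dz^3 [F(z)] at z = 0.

90

Multiply the two series term by term and collect like powers.
The coefficient of z^3 in the expansion is 15, so F′′′(0) = 3! * (15) = 90.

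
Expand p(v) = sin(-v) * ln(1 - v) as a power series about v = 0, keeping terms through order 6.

Take the Cauchy product of the two expansions.
p(0) = 0
p′(0) = 0
p′′(0) = 2
p′′′(0) = 3
p^(4)(0) = 4
p^(5)(0) = 20
p^(6)(0) = 110
The Taylor polynomial is Σ p^(k)(0)/k! · v^k.

11*v^6/72 + v^5/6 + v^4/6 + v^3/2 + v^2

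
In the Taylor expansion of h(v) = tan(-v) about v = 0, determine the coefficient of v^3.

-1/3

h(0) = 0
h′(0) = -1
h′′(0) = 0
h′′′(0) = -2
So c_3 = h′′′(0)/3! = -1/3.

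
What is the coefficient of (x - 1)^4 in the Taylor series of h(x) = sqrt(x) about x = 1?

-5/128

Compute the successive derivatives at the expansion point and divide by k!.
h(1) = 1
h′(1) = 1/2
h′′(1) = -1/4
h′′′(1) = 3/8
h^(4)(1) = -15/16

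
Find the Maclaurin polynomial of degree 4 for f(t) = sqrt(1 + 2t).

-5*t^4/8 + t^3/2 - t^2/2 + t + 1

Differentiate repeatedly and evaluate at the center.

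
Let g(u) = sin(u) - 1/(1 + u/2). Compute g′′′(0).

-1/4

Combine the two series term by term.
From the series, [u^3] g = -1/24; multiply by 3! = 6 to get -1/4.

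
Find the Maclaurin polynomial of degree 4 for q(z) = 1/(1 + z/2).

z^4/16 - z^3/8 + z^2/4 - z/2 + 1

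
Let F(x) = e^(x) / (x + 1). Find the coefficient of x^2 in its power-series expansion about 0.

Multiply the numerator's expansion by the denominator's geometric series.
F(0) = 1
F′(0) = 0
F′′(0) = 1
The Taylor polynomial is Σ F^(k)(0)/k! · x^k.

1/2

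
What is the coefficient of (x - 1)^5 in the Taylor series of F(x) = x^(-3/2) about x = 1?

-693/256

c_5 = F^(5)(1)/5! = -693/256.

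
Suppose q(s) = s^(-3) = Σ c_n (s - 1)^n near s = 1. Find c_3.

-10

q(1) = 1
q′(1) = -3
q′′(1) = 12
q′′′(1) = -60
So c_3 = q′′′(1)/3! = -10.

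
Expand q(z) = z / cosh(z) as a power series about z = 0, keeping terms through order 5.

5*z^5/24 - z^3/2 + z

Invert the denominator's series and multiply.
q(0) = 0
q′(0) = 1
q′′(0) = 0
q′′′(0) = -3
q^(4)(0) = 0
q^(5)(0) = 25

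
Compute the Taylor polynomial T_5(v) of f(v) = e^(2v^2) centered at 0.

f(0) = 1
f′(0) = 0
f′′(0) = 4
f′′′(0) = 0
f^(4)(0) = 48
f^(5)(0) = 0

2*v^4 + 2*v^2 + 1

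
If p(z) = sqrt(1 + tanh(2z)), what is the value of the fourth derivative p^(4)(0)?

Substitute the inner expansion into the outer series and collect powers.
From the series, [z^4] p = 17/24; multiply by 4! = 24 to get 17.

17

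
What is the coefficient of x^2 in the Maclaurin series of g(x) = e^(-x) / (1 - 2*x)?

5/2

Multiply the numerator's expansion by the denominator's geometric series.
g(0) = 1
g′(0) = 1
g′′(0) = 5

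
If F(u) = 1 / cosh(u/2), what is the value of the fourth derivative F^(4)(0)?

5/16

Write the quotient as an unknown series and match coefficients against numerator = denominator · series.
From the series, [u^4] F = 5/384; multiply by 4! = 24 to get 5/16.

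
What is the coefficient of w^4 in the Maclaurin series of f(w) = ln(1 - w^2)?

Compute the successive derivatives at the expansion point and divide by k!.
f(0) = 0
f′(0) = 0
f′′(0) = -2
f′′′(0) = 0
f^(4)(0) = -12
The Taylor polynomial is Σ f^(k)(0)/k! · w^k.

-1/2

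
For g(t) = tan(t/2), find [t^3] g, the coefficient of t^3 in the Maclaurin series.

1/24

g(0) = 0
g′(0) = 1/2
g′′(0) = 0
g′′′(0) = 1/4
The Taylor polynomial is Σ g^(k)(0)/k! · t^k.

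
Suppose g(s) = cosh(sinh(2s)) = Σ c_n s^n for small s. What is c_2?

Compose series: expand the inner function first, then feed it into the outer expansion.
g(0) = 1
g′(0) = 0
g′′(0) = 4

2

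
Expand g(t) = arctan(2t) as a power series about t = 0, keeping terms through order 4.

g(0) = 0
g′(0) = 2
g′′(0) = 0
g′′′(0) = -16
g^(4)(0) = 0
Then c_k = g^(k)(0)/k! gives each Taylor coefficient.

-8*t^3/3 + 2*t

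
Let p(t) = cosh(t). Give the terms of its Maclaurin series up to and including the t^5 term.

p(0) = 1
p′(0) = 0
p′′(0) = 1
p′′′(0) = 0
p^(4)(0) = 1
p^(5)(0) = 0
The Taylor polynomial is Σ p^(k)(0)/k! · t^k.

t^4/24 + t^2/2 + 1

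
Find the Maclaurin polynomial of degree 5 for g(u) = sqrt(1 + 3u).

[u^0] = 1;  [u^1] = 3/2;  [u^2] = -9/8;  [u^3] = 27/16;  [u^4] = -405/128;  [u^5] = 1701/256.

1701*u^5/256 - 405*u^4/128 + 27*u^3/16 - 9*u^2/8 + 3*u/2 + 1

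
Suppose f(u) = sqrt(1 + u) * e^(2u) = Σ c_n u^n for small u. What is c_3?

Take the Cauchy product of the two expansions.
f(0) = 1
f′(0) = 5/2
f′′(0) = 23/4
f′′′(0) = 103/8

103/48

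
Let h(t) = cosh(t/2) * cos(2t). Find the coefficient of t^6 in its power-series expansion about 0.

Write out both Maclaurin series and multiply, keeping only the needed powers.
h(0) = 1
h′(0) = 0
h′′(0) = -15/4
h′′′(0) = 0
h^(4)(0) = 161/16
h^(5)(0) = 0
h^(6)(0) = -495/64
Then c_k = h^(k)(0)/k! gives each Taylor coefficient.

-11/1024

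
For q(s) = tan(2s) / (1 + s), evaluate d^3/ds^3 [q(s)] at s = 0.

Take the Cauchy product of the two expansions.
The coefficient of s^3 in the expansion is 14/3, so q′′′(0) = 3! * (14/3) = 28.

28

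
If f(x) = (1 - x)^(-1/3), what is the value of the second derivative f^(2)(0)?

Differentiate repeatedly and evaluate at the center.
The coefficient of x^2 in the expansion is 2/9, so f′′(0) = 2! * (2/9) = 4/9.

4/9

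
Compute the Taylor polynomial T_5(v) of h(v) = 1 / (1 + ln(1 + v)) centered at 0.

Use the geometric series for the reciprocal, then substitute.
h(0) = 1
h′(0) = -1
h′′(0) = 3
h′′′(0) = -14
h^(4)(0) = 88
h^(5)(0) = -694

-347*v^5/60 + 11*v^4/3 - 7*v^3/3 + 3*v^2/2 - v + 1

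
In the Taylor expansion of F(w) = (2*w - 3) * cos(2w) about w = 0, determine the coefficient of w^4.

-2

Shift and add copies of the series according to the polynomial's terms.
F(0) = -3
F′(0) = 2
F′′(0) = 12
F′′′(0) = -24
F^(4)(0) = -48
So c_4 = F^(4)(0)/4! = -2.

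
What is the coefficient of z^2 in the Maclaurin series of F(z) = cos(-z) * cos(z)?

-1

Write out both Maclaurin series and multiply, keeping only the needed powers.
F(0) = 1
F′(0) = 0
F′′(0) = -2
So c_2 = F′′(0)/2! = -1.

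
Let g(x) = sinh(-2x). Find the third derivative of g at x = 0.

From the series, [x^3] g = -4/3; multiply by 3! = 6 to get -8.

-8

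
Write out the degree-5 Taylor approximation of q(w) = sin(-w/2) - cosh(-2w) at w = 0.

-w^5/3840 - 2*w^4/3 + w^3/48 - 2*w^2 - w/2 - 1

Expand each term separately and add.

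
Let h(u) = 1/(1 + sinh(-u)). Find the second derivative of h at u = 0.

Compose series: expand the inner function first, then feed it into the outer expansion.
The coefficient of u^2 in the expansion is 1, so h′′(0) = 2! * (1) = 2.

2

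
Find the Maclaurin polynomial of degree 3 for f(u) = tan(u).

u^3/3 + u

[u^0] = 0;  [u^1] = 1;  [u^2] = 0;  [u^3] = 1/3.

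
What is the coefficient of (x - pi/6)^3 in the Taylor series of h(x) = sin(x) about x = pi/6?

-sqrt(3)/12

Compute the successive derivatives at the expansion point and divide by k!.
h(pi/6) = 1/2
h′(pi/6) = sqrt(3)/2
h′′(pi/6) = -1/2
h′′′(pi/6) = -sqrt(3)/2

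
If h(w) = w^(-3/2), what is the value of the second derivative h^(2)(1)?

15/4

Differentiate repeatedly and evaluate at the center.
The coefficient of (w - 1)^2 in the expansion is 15/8, so h′′(1) = 2! * (15/8) = 15/4.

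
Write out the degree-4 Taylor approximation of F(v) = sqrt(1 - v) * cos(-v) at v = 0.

25*v^4/384 + 3*v^3/16 - 5*v^2/8 - v/2 + 1

Write out both Maclaurin series and multiply, keeping only the needed powers.
[v^0] = 1;  [v^1] = -1/2;  [v^2] = -5/8;  [v^3] = 3/16;  [v^4] = 25/384.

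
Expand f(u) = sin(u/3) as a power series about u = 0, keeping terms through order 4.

-u^3/162 + u/3

Apply the Taylor formula c_k = f^(k)(a)/k!.
f(0) = 0
f′(0) = 1/3
f′′(0) = 0
f′′′(0) = -1/27
f^(4)(0) = 0
The Taylor polynomial is Σ f^(k)(0)/k! · u^k.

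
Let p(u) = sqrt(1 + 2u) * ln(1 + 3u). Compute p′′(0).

-3

Expand each factor separately, then convolve coefficients.
The coefficient of u^2 in the expansion is -3/2, so p′′(0) = 2! * (-3/2) = -3.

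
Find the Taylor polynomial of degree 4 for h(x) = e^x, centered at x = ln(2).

(x - ln(2))^4/12 + (x - ln(2))^3/3 + (x - ln(2))^2 + 2*(x - ln(2)) + 2

Differentiate repeatedly and evaluate at the center.
h(ln(2)) = 2
h′(ln(2)) = 2
h′′(ln(2)) = 2
h′′′(ln(2)) = 2
h^(4)(ln(2)) = 2
The Taylor polynomial is Σ h^(k)(ln(2))/k! · (x - ln(2))^k.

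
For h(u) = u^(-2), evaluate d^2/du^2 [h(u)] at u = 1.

The coefficient of (u - 1)^2 in the expansion is 3, so h′′(1) = 2! * (3) = 6.

6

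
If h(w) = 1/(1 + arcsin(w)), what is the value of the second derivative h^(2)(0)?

Plug the Maclaurin series of the inner function into that of the outer and collect terms.
The coefficient of w^2 in the expansion is 1, so h′′(0) = 2! * (1) = 2.

2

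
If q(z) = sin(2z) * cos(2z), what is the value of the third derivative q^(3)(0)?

Expand each factor separately, then convolve coefficients.
The coefficient of z^3 in the expansion is -16/3, so q′′′(0) = 3! * (-16/3) = -32.

-32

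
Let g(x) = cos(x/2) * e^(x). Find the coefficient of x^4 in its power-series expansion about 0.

Write out both Maclaurin series and multiply, keeping only the needed powers.
g(0) = 1
g′(0) = 1
g′′(0) = 3/4
g′′′(0) = 1/4
g^(4)(0) = -7/16
Dividing each by k! gives the coefficients c_0, ..., c_4.

-7/384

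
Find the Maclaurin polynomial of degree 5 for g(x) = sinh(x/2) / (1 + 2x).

10347*x^5/1280 - 97*x^4/24 + 97*x^3/48 - x^2 + x/2

Expand each factor separately, then convolve coefficients.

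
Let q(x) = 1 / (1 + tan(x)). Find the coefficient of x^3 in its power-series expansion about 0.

-4/3

Write 1/(1+u) = 1 - u + u^2 - u^3 + ... and substitute the series for u.
[x^0] = 1;  [x^1] = -1;  [x^2] = 1;  [x^3] = -4/3.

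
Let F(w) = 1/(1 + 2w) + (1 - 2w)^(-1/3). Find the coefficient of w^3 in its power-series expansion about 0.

-536/81

Expand each term separately and add.
[w^0] = 2;  [w^1] = -4/3;  [w^2] = 44/9;  [w^3] = -536/81.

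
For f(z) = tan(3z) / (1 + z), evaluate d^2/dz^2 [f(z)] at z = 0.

Multiply the two series term by term and collect like powers.
The coefficient of z^2 in the expansion is -3, so f′′(0) = 2! * (-3) = -6.

-6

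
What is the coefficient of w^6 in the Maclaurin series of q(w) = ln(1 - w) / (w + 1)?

37/60

Use 1/(1 - r) = Σ r^k on the denominator, then take the Cauchy product.
q(0) = 0
q′(0) = -1
q′′(0) = 1
q′′′(0) = -5
q^(4)(0) = 14
q^(5)(0) = -94
q^(6)(0) = 444
So c_6 = q^(6)(0)/6! = 37/60.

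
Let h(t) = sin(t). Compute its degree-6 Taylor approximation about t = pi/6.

-(t - pi/6)^6/1440 + sqrt(3)*(t - pi/6)^5/240 + (t - pi/6)^4/48 - sqrt(3)*(t - pi/6)^3/12 - (t - pi/6)^2/4 + sqrt(3)*(t - pi/6)/2 + 1/2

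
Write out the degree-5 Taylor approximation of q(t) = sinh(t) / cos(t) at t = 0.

Invert the denominator's series and multiply.
q(0) = 0
q′(0) = 1
q′′(0) = 0
q′′′(0) = 4
q^(4)(0) = 0
q^(5)(0) = 36

3*t^5/10 + 2*t^3/3 + t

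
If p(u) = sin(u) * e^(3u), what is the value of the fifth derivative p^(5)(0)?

316

Write out both Maclaurin series and multiply, keeping only the needed powers.
From the series, [u^5] p = 79/30; multiply by 5! = 120 to get 316.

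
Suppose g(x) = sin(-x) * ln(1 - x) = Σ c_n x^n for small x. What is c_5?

1/6

Expand each factor separately, then convolve coefficients.
g(0) = 0
g′(0) = 0
g′′(0) = 2
g′′′(0) = 3
g^(4)(0) = 4
g^(5)(0) = 20
The Taylor polynomial is Σ g^(k)(0)/k! · x^k.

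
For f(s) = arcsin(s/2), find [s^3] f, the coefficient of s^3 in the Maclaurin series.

1/48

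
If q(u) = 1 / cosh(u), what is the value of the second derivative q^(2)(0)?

Divide the numerator series by the denominator series (power-series long division).
The coefficient of u^2 in the expansion is -1/2, so q′′(0) = 2! * (-1/2) = -1.

-1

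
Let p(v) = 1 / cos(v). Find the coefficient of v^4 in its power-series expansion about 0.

5/24

Invert the denominator's series and multiply.
[v^0] = 1;  [v^1] = 0;  [v^2] = 1/2;  [v^3] = 0;  [v^4] = 5/24.
So c_4 = p^(4)(0)/4! = 5/24.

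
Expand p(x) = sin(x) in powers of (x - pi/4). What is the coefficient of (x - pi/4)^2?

-sqrt(2)/4

p(pi/4) = sqrt(2)/2
p′(pi/4) = sqrt(2)/2
p′′(pi/4) = -sqrt(2)/2
So c_2 = p′′(pi/4)/2! = -sqrt(2)/4.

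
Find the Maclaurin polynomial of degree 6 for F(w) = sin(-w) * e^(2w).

-11*w^6/180 - 41*w^5/120 - w^4 - 11*w^3/6 - 2*w^2 - w

Expand each factor separately, then convolve coefficients.
F(0) = 0
F′(0) = -1
F′′(0) = -4
F′′′(0) = -11
F^(4)(0) = -24
F^(5)(0) = -41
F^(6)(0) = -44
Then c_k = F^(k)(0)/k! gives each Taylor coefficient.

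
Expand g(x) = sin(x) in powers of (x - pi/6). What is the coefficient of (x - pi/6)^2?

-1/4

[(x - pi/6)^0] = 1/2;  [(x - pi/6)^1] = sqrt(3)/2;  [(x - pi/6)^2] = -1/4.
So c_2 = g′′(pi/6)/2! = -1/4.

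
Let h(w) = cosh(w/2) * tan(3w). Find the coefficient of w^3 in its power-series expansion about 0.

75/8

Write out both Maclaurin series and multiply, keeping only the needed powers.
h(0) = 0
h′(0) = 3
h′′(0) = 0
h′′′(0) = 225/4
So c_3 = h′′′(0)/3! = 75/8.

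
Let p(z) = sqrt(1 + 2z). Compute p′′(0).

-1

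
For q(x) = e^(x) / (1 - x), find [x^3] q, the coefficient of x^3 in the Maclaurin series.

8/3

Write out both Maclaurin series and multiply, keeping only the needed powers.
q(0) = 1
q′(0) = 2
q′′(0) = 5
q′′′(0) = 16
Dividing each by k! gives the coefficients c_0, ..., c_3.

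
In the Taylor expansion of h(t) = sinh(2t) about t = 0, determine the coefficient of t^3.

4/3

h(0) = 0
h′(0) = 2
h′′(0) = 0
h′′′(0) = 8
Then c_k = h^(k)(0)/k! gives each Taylor coefficient.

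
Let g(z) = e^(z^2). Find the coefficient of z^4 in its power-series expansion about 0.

g(0) = 1
g′(0) = 0
g′′(0) = 2
g′′′(0) = 0
g^(4)(0) = 12
Dividing each by k! gives the coefficients c_0, ..., c_4.

1/2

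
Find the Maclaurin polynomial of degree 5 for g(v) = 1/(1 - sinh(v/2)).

181*v^5/3840 + v^4/12 + 7*v^3/48 + v^2/4 + v/2 + 1

Compose series: expand the inner function first, then feed it into the outer expansion.
g(0) = 1
g′(0) = 1/2
g′′(0) = 1/2
g′′′(0) = 7/8
g^(4)(0) = 2
g^(5)(0) = 181/32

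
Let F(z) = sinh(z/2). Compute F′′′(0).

From the series, [z^3] F = 1/48; multiply by 3! = 6 to get 1/8.

1/8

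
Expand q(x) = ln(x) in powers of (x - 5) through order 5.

(x - 5)^5/15625 - (x - 5)^4/2500 + (x - 5)^3/375 - (x - 5)^2/50 + (x - 5)/5 + ln(5)

Differentiate repeatedly and evaluate at the center.
[(x - 5)^0] = ln(5);  [(x - 5)^1] = 1/5;  [(x - 5)^2] = -1/50;  [(x - 5)^3] = 1/375;  [(x - 5)^4] = -1/2500;  [(x - 5)^5] = 1/15625.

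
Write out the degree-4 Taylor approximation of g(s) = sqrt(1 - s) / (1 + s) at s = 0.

179*s^4/128 - 23*s^3/16 + 11*s^2/8 - 3*s/2 + 1

Expand each factor separately, then convolve coefficients.
g(0) = 1
g′(0) = -3/2
g′′(0) = 11/4
g′′′(0) = -69/8
g^(4)(0) = 537/16
Dividing each by k! gives the coefficients c_0, ..., c_4.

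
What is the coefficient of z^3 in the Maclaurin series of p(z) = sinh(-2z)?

-4/3

[z^0] = 0;  [z^1] = -2;  [z^2] = 0;  [z^3] = -4/3.
So c_3 = p′′′(0)/3! = -4/3.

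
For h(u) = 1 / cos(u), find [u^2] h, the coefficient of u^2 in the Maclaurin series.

Divide the numerator series by the denominator series (power-series long division).
[u^0] = 1;  [u^1] = 0;  [u^2] = 1/2.

1/2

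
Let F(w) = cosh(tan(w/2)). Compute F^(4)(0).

9/16

Compose series: expand the inner function first, then feed it into the outer expansion.
From the series, [w^4] F = 3/128; multiply by 4! = 24 to get 9/16.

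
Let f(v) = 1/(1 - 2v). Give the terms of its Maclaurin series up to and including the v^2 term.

4*v^2 + 2*v + 1

[v^0] = 1;  [v^1] = 2;  [v^2] = 4.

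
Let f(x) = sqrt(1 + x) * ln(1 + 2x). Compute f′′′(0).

Multiply the two series term by term and collect like powers.
From the series, [x^3] f = 17/12; multiply by 3! = 6 to get 17/2.

17/2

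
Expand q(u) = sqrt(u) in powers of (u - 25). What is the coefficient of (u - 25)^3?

1/50000

q(25) = 5
q′(25) = 1/10
q′′(25) = -1/500
q′′′(25) = 3/25000
So c_3 = q′′′(25)/3! = 1/50000.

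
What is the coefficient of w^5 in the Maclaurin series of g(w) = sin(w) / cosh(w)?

3/10

Divide the numerator series by the denominator series (power-series long division).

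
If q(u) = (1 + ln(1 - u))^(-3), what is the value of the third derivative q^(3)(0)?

102

Substitute the inner expansion into the outer series and collect powers.
From the series, [u^3] q = 17; multiply by 3! = 6 to get 102.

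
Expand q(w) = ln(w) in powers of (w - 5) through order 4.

Apply the Taylor formula c_k = f^(k)(a)/k!.

-(w - 5)^4/2500 + (w - 5)^3/375 - (w - 5)^2/50 + (w - 5)/5 + ln(5)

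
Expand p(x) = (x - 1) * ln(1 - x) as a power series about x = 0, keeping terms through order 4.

Distribute the polynomial across the series and collect like powers.
p(0) = 0
p′(0) = 1
p′′(0) = -1
p′′′(0) = -1
p^(4)(0) = -2

-x^4/12 - x^3/6 - x^2/2 + x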